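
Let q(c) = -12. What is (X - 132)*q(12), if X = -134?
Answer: 3192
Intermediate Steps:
(X - 132)*q(12) = (-134 - 132)*(-12) = -266*(-12) = 3192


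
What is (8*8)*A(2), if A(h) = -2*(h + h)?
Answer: -512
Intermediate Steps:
A(h) = -4*h
(8*8)*A(2) = (8*8)*(-4*2) = 64*(-8) = -512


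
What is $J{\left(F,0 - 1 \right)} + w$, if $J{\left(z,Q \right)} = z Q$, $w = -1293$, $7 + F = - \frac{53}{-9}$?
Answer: $- \frac{11627}{9} \approx -1291.9$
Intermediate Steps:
$F = - \frac{10}{9}$ ($F = -7 - \frac{53}{-9} = -7 - - \frac{53}{9} = -7 + \frac{53}{9} = - \frac{10}{9} \approx -1.1111$)
$J{\left(z,Q \right)} = Q z$
$J{\left(F,0 - 1 \right)} + w = \left(0 - 1\right) \left(- \frac{10}{9}\right) - 1293 = \left(-1\right) \left(- \frac{10}{9}\right) - 1293 = \frac{10}{9} - 1293 = - \frac{11627}{9}$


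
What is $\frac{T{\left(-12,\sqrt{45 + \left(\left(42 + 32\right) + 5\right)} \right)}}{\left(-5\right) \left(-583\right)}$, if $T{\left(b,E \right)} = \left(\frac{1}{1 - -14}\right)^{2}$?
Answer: $\frac{1}{655875} \approx 1.5247 \cdot 10^{-6}$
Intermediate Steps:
$T{\left(b,E \right)} = \frac{1}{225}$ ($T{\left(b,E \right)} = \left(\frac{1}{1 + 14}\right)^{2} = \left(\frac{1}{15}\right)^{2} = \frac{1}{225}$)
$\frac{T{\left(-12,\sqrt{45 + \left(\left(42 + 32\right) + 5\right)} \right)}}{\left(-5\right) \left(-583\right)} = \frac{1}{225 \left(\left(-5\right) \left(-583\right)\right)} = \frac{1}{225 \cdot 2915} = \frac{1}{225} \cdot \frac{1}{2915} = \frac{1}{655875}$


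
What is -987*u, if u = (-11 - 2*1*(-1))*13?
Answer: 115479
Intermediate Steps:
u = -117 (u = (-11 - 2*(-1))*13 = (-11 + 2)*13 = -9*13 = -117)
-987*u = -987*(-117) = 115479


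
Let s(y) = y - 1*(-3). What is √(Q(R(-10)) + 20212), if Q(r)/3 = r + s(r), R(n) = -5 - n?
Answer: √20251 ≈ 142.31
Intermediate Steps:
s(y) = 3 + y (s(y) = y + 3 = 3 + y)
Q(r) = 9 + 6*r (Q(r) = 3*(r + (3 + r)) = 3*(3 + 2*r) = 9 + 6*r)
√(Q(R(-10)) + 20212) = √((9 + 6*(-5 - 1*(-10))) + 20212) = √((9 + 6*(-5 + 10)) + 20212) = √((9 + 6*5) + 20212) = √((9 + 30) + 20212) = √(39 + 20212) = √20251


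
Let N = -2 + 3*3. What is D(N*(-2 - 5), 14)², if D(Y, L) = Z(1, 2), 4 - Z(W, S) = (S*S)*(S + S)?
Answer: 144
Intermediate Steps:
Z(W, S) = 4 - 2*S³ (Z(W, S) = 4 - S*S*(S + S) = 4 - S²*2*S = 4 - 2*S³)
N = 7 (N = -2 + 9 = 7)
D(Y, L) = -12 (D(Y, L) = 4 - 2*2³ = 4 - 2*8 = 4 - 16 = -12)
D(N*(-2 - 5), 14)² = (-12)² = 144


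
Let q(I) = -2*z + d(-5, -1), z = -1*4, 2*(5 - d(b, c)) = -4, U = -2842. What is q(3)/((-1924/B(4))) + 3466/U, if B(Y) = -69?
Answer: -1863557/2734004 ≈ -0.68162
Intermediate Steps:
d(b, c) = 7 (d(b, c) = 5 - ½*(-4) = 5 + 2 = 7)
z = -4
q(I) = 15 (q(I) = -2*(-4) + 7 = 8 + 7 = 15)
q(3)/((-1924/B(4))) + 3466/U = 15/((-1924/(-69))) + 3466/(-2842) = 15/((-1924*(-1/69))) + 3466*(-1/2842) = 15/(1924/69) - 1733/1421 = 15*(69/1924) - 1733/1421 = 1035/1924 - 1733/1421 = -1863557/2734004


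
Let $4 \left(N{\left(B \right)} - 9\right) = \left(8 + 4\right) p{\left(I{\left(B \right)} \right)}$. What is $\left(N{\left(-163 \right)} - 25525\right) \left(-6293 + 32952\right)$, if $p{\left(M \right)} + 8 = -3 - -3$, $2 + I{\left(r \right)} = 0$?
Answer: $-680870860$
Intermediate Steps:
$I{\left(r \right)} = -2$ ($I{\left(r \right)} = -2 + 0 = -2$)
$p{\left(M \right)} = -8$ ($p{\left(M \right)} = -8 - 0 = -8 + \left(-3 + 3\right) = -8 + 0 = -8$)
$N{\left(B \right)} = -15$ ($N{\left(B \right)} = 9 + \frac{\left(8 + 4\right) \left(-8\right)}{4} = 9 + \frac{12 \left(-8\right)}{4} = 9 + \frac{1}{4} \left(-96\right) = 9 - 24 = -15$)
$\left(N{\left(-163 \right)} - 25525\right) \left(-6293 + 32952\right) = \left(-15 - 25525\right) \left(-6293 + 32952\right) = \left(-25540\right) 26659 = -680870860$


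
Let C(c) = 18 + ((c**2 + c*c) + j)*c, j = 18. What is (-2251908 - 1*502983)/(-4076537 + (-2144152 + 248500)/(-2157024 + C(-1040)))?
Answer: 3101874653811933/4589984428790605 ≈ 0.67579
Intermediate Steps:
C(c) = 18 + c*(18 + 2*c**2) (C(c) = 18 + ((c**2 + c*c) + 18)*c = 18 + ((c**2 + c**2) + 18)*c = 18 + (2*c**2 + 18)*c = 18 + (18 + 2*c**2)*c = 18 + c*(18 + 2*c**2))
(-2251908 - 1*502983)/(-4076537 + (-2144152 + 248500)/(-2157024 + C(-1040))) = (-2251908 - 1*502983)/(-4076537 + (-2144152 + 248500)/(-2157024 + (18 + 2*(-1040)**3 + 18*(-1040)))) = (-2251908 - 502983)/(-4076537 - 1895652/(-2157024 + (18 + 2*(-1124864000) - 18720))) = -2754891/(-4076537 - 1895652/(-2157024 + (18 - 2249728000 - 18720))) = -2754891/(-4076537 - 1895652/(-2157024 - 2249746702)) = -2754891/(-4076537 - 1895652/(-2251903726)) = -2754891/(-4076537 - 1895652*(-1/2251903726)) = -2754891/(-4076537 + 947826/1125951863) = -2754891/(-4589984428790605/1125951863) = -2754891*(-1125951863/4589984428790605) = 3101874653811933/4589984428790605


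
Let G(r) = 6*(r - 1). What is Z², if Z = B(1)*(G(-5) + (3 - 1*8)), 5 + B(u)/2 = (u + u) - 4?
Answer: 329476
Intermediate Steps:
B(u) = -18 + 4*u (B(u) = -10 + 2*((u + u) - 4) = -10 + 2*(2*u - 4) = -10 + 2*(-4 + 2*u) = -10 + (-8 + 4*u) = -18 + 4*u)
G(r) = -6 + 6*r (G(r) = 6*(-1 + r) = -6 + 6*r)
Z = 574 (Z = (-18 + 4*1)*((-6 + 6*(-5)) + (3 - 1*8)) = (-18 + 4)*((-6 - 30) + (3 - 8)) = -14*(-36 - 5) = -14*(-41) = 574)
Z² = 574² = 329476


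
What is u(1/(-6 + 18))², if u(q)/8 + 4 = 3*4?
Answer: 4096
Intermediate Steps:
u(q) = 64 (u(q) = -32 + 8*(3*4) = -32 + 8*12 = -32 + 96 = 64)
u(1/(-6 + 18))² = 64² = 4096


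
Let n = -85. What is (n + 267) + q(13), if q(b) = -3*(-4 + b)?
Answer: 155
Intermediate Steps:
q(b) = 12 - 3*b
(n + 267) + q(13) = (-85 + 267) + (12 - 3*13) = 182 + (12 - 39) = 182 - 27 = 155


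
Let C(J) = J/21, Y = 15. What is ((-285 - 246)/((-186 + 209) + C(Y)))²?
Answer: 13816089/27556 ≈ 501.38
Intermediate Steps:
C(J) = J/21 (C(J) = J*(1/21) = J/21)
((-285 - 246)/((-186 + 209) + C(Y)))² = ((-285 - 246)/((-186 + 209) + (1/21)*15))² = (-531/(23 + 5/7))² = (-531/166/7)² = (-531*7/166)² = (-3717/166)² = 13816089/27556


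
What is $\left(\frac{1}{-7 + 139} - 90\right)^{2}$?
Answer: $\frac{141110641}{17424} \approx 8098.6$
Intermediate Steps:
$\left(\frac{1}{-7 + 139} - 90\right)^{2} = \left(\frac{1}{132} - 90\right)^{2} = \left(- \frac{11879}{132}\right)^{2} = \frac{141110641}{17424}$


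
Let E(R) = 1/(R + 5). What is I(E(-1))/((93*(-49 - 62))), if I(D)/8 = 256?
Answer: -2048/10323 ≈ -0.19839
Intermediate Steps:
E(R) = 1/(5 + R)
I(D) = 2048 (I(D) = 8*256 = 2048)
I(E(-1))/((93*(-49 - 62))) = 2048/((93*(-49 - 62))) = 2048/((93*(-111))) = 2048/(-10323) = 2048*(-1/10323) = -2048/10323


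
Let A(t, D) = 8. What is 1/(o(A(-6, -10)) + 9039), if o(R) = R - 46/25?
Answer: 25/226129 ≈ 0.00011056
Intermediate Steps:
o(R) = -46/25 + R (o(R) = R - 46*1/25 = R - 46/25 = -46/25 + R)
1/(o(A(-6, -10)) + 9039) = 1/((-46/25 + 8) + 9039) = 1/(154/25 + 9039) = 1/(226129/25) = 25/226129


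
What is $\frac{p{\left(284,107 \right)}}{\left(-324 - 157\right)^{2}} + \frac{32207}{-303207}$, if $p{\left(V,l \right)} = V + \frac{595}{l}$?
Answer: $- \frac{787910216308}{7506079395789} \approx -0.10497$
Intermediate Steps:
$\frac{p{\left(284,107 \right)}}{\left(-324 - 157\right)^{2}} + \frac{32207}{-303207} = \frac{284 + \frac{595}{107}}{\left(-324 - 157\right)^{2}} + \frac{32207}{-303207} = \frac{284 + 595 \cdot \frac{1}{107}}{\left(-481\right)^{2}} + 32207 \left(- \frac{1}{303207}\right) = \frac{284 + \frac{595}{107}}{231361} - \frac{32207}{303207} = \frac{30983}{107} \cdot \frac{1}{231361} - \frac{32207}{303207} = \frac{30983}{24755627} - \frac{32207}{303207} = - \frac{787910216308}{7506079395789}$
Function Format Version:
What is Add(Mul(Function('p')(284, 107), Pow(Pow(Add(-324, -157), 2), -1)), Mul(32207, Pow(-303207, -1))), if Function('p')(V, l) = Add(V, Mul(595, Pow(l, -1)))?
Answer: Rational(-787910216308, 7506079395789) ≈ -0.10497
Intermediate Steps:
Add(Mul(Function('p')(284, 107), Pow(Pow(Add(-324, -157), 2), -1)), Mul(32207, Pow(-303207, -1))) = Add(Mul(Add(284, Mul(595, Pow(107, -1))), Pow(Pow(Add(-324, -157), 2), -1)), Mul(32207, Pow(-303207, -1))) = Add(Mul(Add(284, Mul(595, Rational(1, 107))), Pow(Pow(-481, 2), -1)), Mul(32207, Rational(-1, 303207))) = Add(Mul(Add(284, Rational(595, 107)), Pow(231361, -1)), Rational(-32207, 303207)) = Add(Mul(Rational(30983, 107), Rational(1, 231361)), Rational(-32207, 303207)) = Add(Rational(30983, 24755627), Rational(-32207, 303207)) = Rational(-787910216308, 7506079395789)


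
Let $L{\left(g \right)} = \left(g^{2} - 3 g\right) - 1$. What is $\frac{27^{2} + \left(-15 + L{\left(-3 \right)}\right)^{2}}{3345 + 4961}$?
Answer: $\frac{733}{8306} \approx 0.088249$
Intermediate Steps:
$L{\left(g \right)} = -1 + g^{2} - 3 g$
$\frac{27^{2} + \left(-15 + L{\left(-3 \right)}\right)^{2}}{3345 + 4961} = \frac{27^{2} + \left(-15 - \left(-8 - 9\right)\right)^{2}}{3345 + 4961} = \frac{729 + \left(-15 + \left(-1 + 9 + 9\right)\right)^{2}}{8306} = \left(729 + \left(-15 + 17\right)^{2}\right) \frac{1}{8306} = \left(729 + 2^{2}\right) \frac{1}{8306} = \left(729 + 4\right) \frac{1}{8306} = 733 \cdot \frac{1}{8306} = \frac{733}{8306}$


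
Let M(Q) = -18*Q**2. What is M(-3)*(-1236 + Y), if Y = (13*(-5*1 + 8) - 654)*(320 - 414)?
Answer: -9164988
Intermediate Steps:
Y = 57810 (Y = (13*(-5 + 8) - 654)*(-94) = (13*3 - 654)*(-94) = (39 - 654)*(-94) = -615*(-94) = 57810)
M(-3)*(-1236 + Y) = (-18*(-3)**2)*(-1236 + 57810) = -18*9*56574 = -162*56574 = -9164988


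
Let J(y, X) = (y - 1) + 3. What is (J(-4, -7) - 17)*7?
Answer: -133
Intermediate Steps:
J(y, X) = 2 + y (J(y, X) = (-1 + y) + 3 = 2 + y)
(J(-4, -7) - 17)*7 = ((2 - 4) - 17)*7 = (-2 - 17)*7 = -19*7 = -133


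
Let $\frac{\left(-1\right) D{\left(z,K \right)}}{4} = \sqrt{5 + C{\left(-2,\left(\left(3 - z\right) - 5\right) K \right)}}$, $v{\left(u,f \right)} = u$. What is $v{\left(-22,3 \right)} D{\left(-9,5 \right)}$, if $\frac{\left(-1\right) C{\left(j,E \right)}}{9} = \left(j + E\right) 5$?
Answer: $176 i \sqrt{370} \approx 3385.4 i$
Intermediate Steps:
$C{\left(j,E \right)} = - 45 E - 45 j$ ($C{\left(j,E \right)} = - 9 \left(j + E\right) 5 = - 9 \left(E + j\right) 5 = - 9 \left(5 E + 5 j\right) = - 45 E - 45 j$)
$D{\left(z,K \right)} = - 4 \sqrt{95 - 45 K \left(-2 - z\right)}$ ($D{\left(z,K \right)} = - 4 \sqrt{5 - \left(-90 + 45 \left(\left(3 - z\right) - 5\right) K\right)} = - 4 \sqrt{5 - \left(-90 + 45 \left(-2 - z\right) K\right)} = - 4 \sqrt{5 - \left(-90 + 45 K \left(-2 - z\right)\right)} = - 4 \sqrt{95 - 45 K \left(-2 - z\right)}$)
$v{\left(-22,3 \right)} D{\left(-9,5 \right)} = - 22 \left(- 4 \sqrt{5} \sqrt{19 + 9 \cdot 5 \left(2 - 9\right)}\right) = - 22 \left(- 4 \sqrt{5} \sqrt{19 + 9 \cdot 5 \left(-7\right)}\right) = - 22 \left(- 4 \sqrt{5} \sqrt{19 - 315}\right) = - 22 \left(- 4 \sqrt{5} \sqrt{-296}\right) = - 22 \left(- 4 \sqrt{5} \cdot 2 i \sqrt{74}\right) = - 22 \left(- 8 i \sqrt{370}\right) = 176 i \sqrt{370}$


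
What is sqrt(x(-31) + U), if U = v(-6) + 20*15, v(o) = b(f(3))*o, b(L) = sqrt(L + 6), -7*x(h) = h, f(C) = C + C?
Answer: sqrt(14917 - 588*sqrt(3))/7 ≈ 16.842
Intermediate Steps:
f(C) = 2*C
x(h) = -h/7
b(L) = sqrt(6 + L)
v(o) = 2*o*sqrt(3) (v(o) = sqrt(6 + 2*3)*o = sqrt(6 + 6)*o = sqrt(12)*o = (2*sqrt(3))*o = 2*o*sqrt(3))
U = 300 - 12*sqrt(3) (U = 2*(-6)*sqrt(3) + 20*15 = -12*sqrt(3) + 300 = 300 - 12*sqrt(3) ≈ 279.22)
sqrt(x(-31) + U) = sqrt(-1/7*(-31) + (300 - 12*sqrt(3))) = sqrt(31/7 + (300 - 12*sqrt(3))) = sqrt(2131/7 - 12*sqrt(3))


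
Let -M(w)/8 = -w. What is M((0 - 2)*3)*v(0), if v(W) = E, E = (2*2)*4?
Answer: -768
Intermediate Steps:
E = 16 (E = 4*4 = 16)
v(W) = 16
M(w) = 8*w (M(w) = -(-8)*w = 8*w)
M((0 - 2)*3)*v(0) = (8*((0 - 2)*3))*16 = (8*(-2*3))*16 = (8*(-6))*16 = -48*16 = -768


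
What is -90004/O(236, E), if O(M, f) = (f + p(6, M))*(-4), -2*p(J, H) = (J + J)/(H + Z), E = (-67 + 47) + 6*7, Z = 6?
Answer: 2722621/2659 ≈ 1023.9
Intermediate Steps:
E = 22 (E = -20 + 42 = 22)
p(J, H) = -J/(6 + H) (p(J, H) = -(J + J)/(2*(H + 6)) = -2*J/(2*(6 + H)) = -J/(6 + H))
O(M, f) = -4*f + 24/(6 + M) (O(M, f) = (f - 1*6/(6 + M))*(-4) = (f - 6/(6 + M))*(-4) = -4*f + 24/(6 + M))
-90004/O(236, E) = -90004*(6 + 236)/(4*(6 - 1*22*(6 + 236))) = -90004*121/(2*(6 - 1*22*242)) = -90004*121/(2*(6 - 5324)) = -90004/(4*(1/242)*(-5318)) = -90004/(-10636/121) = -90004*(-121/10636) = 2722621/2659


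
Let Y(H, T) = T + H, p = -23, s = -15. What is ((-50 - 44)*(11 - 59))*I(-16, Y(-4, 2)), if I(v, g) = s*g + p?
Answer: 31584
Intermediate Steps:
Y(H, T) = H + T
I(v, g) = -23 - 15*g (I(v, g) = -15*g - 23 = -23 - 15*g)
((-50 - 44)*(11 - 59))*I(-16, Y(-4, 2)) = ((-50 - 44)*(11 - 59))*(-23 - 15*(-4 + 2)) = (-94*(-48))*(-23 - 15*(-2)) = 4512*(-23 + 30) = 4512*7 = 31584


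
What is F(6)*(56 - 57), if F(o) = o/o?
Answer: -1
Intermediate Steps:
F(o) = 1
F(6)*(56 - 57) = 1*(56 - 57) = 1*(-1) = -1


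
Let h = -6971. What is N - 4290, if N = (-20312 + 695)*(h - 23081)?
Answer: 589525794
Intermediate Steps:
N = 589530084 (N = (-20312 + 695)*(-6971 - 23081) = -19617*(-30052) = 589530084)
N - 4290 = 589530084 - 4290 = 589525794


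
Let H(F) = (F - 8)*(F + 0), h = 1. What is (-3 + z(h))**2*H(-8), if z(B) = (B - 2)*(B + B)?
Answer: 3200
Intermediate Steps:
z(B) = 2*B*(-2 + B) (z(B) = (-2 + B)*(2*B) = 2*B*(-2 + B))
H(F) = F*(-8 + F) (H(F) = (-8 + F)*F = F*(-8 + F))
(-3 + z(h))**2*H(-8) = (-3 + 2*1*(-2 + 1))**2*(-8*(-8 - 8)) = (-3 + 2*1*(-1))**2*(-8*(-16)) = (-3 - 2)**2*128 = (-5)**2*128 = 25*128 = 3200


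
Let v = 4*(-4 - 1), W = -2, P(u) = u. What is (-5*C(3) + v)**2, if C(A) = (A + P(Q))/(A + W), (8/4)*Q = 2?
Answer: 1600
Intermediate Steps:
Q = 1 (Q = (1/2)*2 = 1)
C(A) = (1 + A)/(-2 + A) (C(A) = (A + 1)/(A - 2) = (1 + A)/(-2 + A))
v = -20 (v = 4*(-5) = -20)
(-5*C(3) + v)**2 = (-5*(1 + 3)/(-2 + 3) - 20)**2 = (-5*4/1 - 20)**2 = (-5*4 - 20)**2 = (-20 - 20)**2 = (-40)**2 = 1600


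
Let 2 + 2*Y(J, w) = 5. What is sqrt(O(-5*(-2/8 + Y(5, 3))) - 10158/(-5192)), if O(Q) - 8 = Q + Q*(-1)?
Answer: sqrt(16774703)/1298 ≈ 3.1554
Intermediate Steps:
Y(J, w) = 3/2 (Y(J, w) = -1 + (1/2)*5 = -1 + 5/2 = 3/2)
O(Q) = 8 (O(Q) = 8 + (Q + Q*(-1)) = 8 + (Q - Q) = 8 + 0 = 8)
sqrt(O(-5*(-2/8 + Y(5, 3))) - 10158/(-5192)) = sqrt(8 - 10158/(-5192)) = sqrt(8 - 10158*(-1/5192)) = sqrt(8 + 5079/2596) = sqrt(25847/2596) = sqrt(16774703)/1298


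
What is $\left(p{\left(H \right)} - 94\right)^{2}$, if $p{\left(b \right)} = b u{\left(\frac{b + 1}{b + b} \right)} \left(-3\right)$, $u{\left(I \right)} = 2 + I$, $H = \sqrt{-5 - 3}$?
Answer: $\frac{34681}{4} + 2865 i \sqrt{2} \approx 8670.3 + 4051.7 i$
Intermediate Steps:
$H = 2 i \sqrt{2}$ ($H = \sqrt{-8} = 2 i \sqrt{2} \approx 2.8284 i$)
$p{\left(b \right)} = - 3 b \left(2 + \frac{1 + b}{2 b}\right)$ ($p{\left(b \right)} = b \left(2 + \frac{b + 1}{b + b}\right) \left(-3\right) = b \left(2 + \frac{1 + b}{2 b}\right) \left(-3\right) = - 3 b \left(2 + \frac{1 + b}{2 b}\right)$)
$\left(p{\left(H \right)} - 94\right)^{2} = \left(\left(- \frac{3}{2} - \frac{15 \cdot 2 i \sqrt{2}}{2}\right) - 94\right)^{2} = \left(\left(- \frac{3}{2} - 15 i \sqrt{2}\right) - 94\right)^{2} = \left(- \frac{191}{2} - 15 i \sqrt{2}\right)^{2}$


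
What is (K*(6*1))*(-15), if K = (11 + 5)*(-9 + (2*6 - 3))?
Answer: 0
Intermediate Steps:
K = 0 (K = 16*(-9 + (12 - 3)) = 16*(-9 + 9) = 16*0 = 0)
(K*(6*1))*(-15) = (0*(6*1))*(-15) = (0*6)*(-15) = 0*(-15) = 0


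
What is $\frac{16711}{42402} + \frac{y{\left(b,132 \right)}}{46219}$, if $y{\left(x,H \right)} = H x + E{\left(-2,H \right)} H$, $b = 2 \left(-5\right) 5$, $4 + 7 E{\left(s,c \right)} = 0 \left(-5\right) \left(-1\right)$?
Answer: $\frac{3425199307}{13718446266} \approx 0.24968$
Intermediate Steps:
$E{\left(s,c \right)} = - \frac{4}{7}$ ($E{\left(s,c \right)} = - \frac{4}{7} + \frac{0 \left(-5\right) \left(-1\right)}{7} = - \frac{4}{7} + \frac{0 \left(-1\right)}{7} = - \frac{4}{7} + \frac{1}{7} \cdot 0 = - \frac{4}{7} + 0 = - \frac{4}{7}$)
$b = -50$ ($b = \left(-10\right) 5 = -50$)
$y{\left(x,H \right)} = - \frac{4 H}{7} + H x$ ($y{\left(x,H \right)} = H x - \frac{4 H}{7} = - \frac{4 H}{7} + H x$)
$\frac{16711}{42402} + \frac{y{\left(b,132 \right)}}{46219} = \frac{16711}{42402} + \frac{\frac{1}{7} \cdot 132 \left(-4 + 7 \left(-50\right)\right)}{46219} = 16711 \cdot \frac{1}{42402} + \frac{1}{7} \cdot 132 \left(-4 - 350\right) \frac{1}{46219} = \frac{16711}{42402} + \frac{1}{7} \cdot 132 \left(-354\right) \frac{1}{46219} = \frac{16711}{42402} - \frac{46728}{323533} = \frac{3425199307}{13718446266}$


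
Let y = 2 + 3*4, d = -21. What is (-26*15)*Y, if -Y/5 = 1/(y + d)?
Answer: -1950/7 ≈ -278.57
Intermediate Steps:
y = 14 (y = 2 + 12 = 14)
Y = 5/7 (Y = -5/(14 - 21) = -5/(-7) = -5*(-⅐) = 5/7 ≈ 0.71429)
(-26*15)*Y = -26*15*(5/7) = -390*5/7 = -1950/7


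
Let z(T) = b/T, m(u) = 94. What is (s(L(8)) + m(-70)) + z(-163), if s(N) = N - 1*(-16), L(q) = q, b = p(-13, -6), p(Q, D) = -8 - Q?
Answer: 19229/163 ≈ 117.97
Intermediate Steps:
b = 5 (b = -8 - 1*(-13) = -8 + 13 = 5)
z(T) = 5/T
s(N) = 16 + N (s(N) = N + 16 = 16 + N)
(s(L(8)) + m(-70)) + z(-163) = ((16 + 8) + 94) + 5/(-163) = (24 + 94) + 5*(-1/163) = 118 - 5/163 = 19229/163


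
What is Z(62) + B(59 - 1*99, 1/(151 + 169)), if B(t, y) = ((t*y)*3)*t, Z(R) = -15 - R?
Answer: -62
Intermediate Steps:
B(t, y) = 3*y*t² (B(t, y) = (3*t*y)*t = 3*y*t²)
Z(62) + B(59 - 1*99, 1/(151 + 169)) = (-15 - 1*62) + 3*(59 - 1*99)²/(151 + 169) = (-15 - 62) + 3*(59 - 99)²/320 = -77 + 3*(1/320)*(-40)² = -77 + 3*(1/320)*1600 = -77 + 15 = -62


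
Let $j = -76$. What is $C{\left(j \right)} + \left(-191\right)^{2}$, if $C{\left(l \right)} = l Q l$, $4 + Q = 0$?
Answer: $13377$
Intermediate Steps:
$Q = -4$ ($Q = -4 + 0 = -4$)
$C{\left(l \right)} = - 4 l^{2}$ ($C{\left(l \right)} = l \left(-4\right) l = - 4 l l = - 4 l^{2}$)
$C{\left(j \right)} + \left(-191\right)^{2} = - 4 \left(-76\right)^{2} + \left(-191\right)^{2} = \left(-4\right) 5776 + 36481 = -23104 + 36481 = 13377$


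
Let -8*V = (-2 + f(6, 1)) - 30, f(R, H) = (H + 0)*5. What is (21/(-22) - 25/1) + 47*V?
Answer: 11675/88 ≈ 132.67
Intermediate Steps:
f(R, H) = 5*H (f(R, H) = H*5 = 5*H)
V = 27/8 (V = -((-2 + 5*1) - 30)/8 = -((-2 + 5) - 30)/8 = -(3 - 30)/8 = -1/8*(-27) = 27/8 ≈ 3.3750)
(21/(-22) - 25/1) + 47*V = (21/(-22) - 25/1) + 47*(27/8) = (21*(-1/22) - 25*1) + 1269/8 = (-21/22 - 25) + 1269/8 = -571/22 + 1269/8 = 11675/88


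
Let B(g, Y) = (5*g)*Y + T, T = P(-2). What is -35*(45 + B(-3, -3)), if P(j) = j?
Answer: -3080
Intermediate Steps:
T = -2
B(g, Y) = -2 + 5*Y*g (B(g, Y) = (5*g)*Y - 2 = 5*Y*g - 2 = -2 + 5*Y*g)
-35*(45 + B(-3, -3)) = -35*(45 + (-2 + 5*(-3)*(-3))) = -35*(45 + (-2 + 45)) = -35*(45 + 43) = -35*88 = -3080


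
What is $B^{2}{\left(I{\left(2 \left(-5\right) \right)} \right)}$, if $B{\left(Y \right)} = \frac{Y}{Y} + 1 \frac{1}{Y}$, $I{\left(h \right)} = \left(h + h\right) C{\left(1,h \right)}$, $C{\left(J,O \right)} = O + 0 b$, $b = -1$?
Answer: $\frac{40401}{40000} \approx 1.01$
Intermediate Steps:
$C{\left(J,O \right)} = O$ ($C{\left(J,O \right)} = O + 0 \left(-1\right) = O + 0 = O$)
$I{\left(h \right)} = 2 h^{2}$ ($I{\left(h \right)} = \left(h + h\right) h = 2 h h = 2 h^{2}$)
$B{\left(Y \right)} = 1 + \frac{1}{Y}$
$B^{2}{\left(I{\left(2 \left(-5\right) \right)} \right)} = \left(\frac{1 + 2 \left(2 \left(-5\right)\right)^{2}}{2 \left(2 \left(-5\right)\right)^{2}}\right)^{2} = \left(\frac{1 + 2 \left(-10\right)^{2}}{2 \left(-10\right)^{2}}\right)^{2} = \left(\frac{1 + 2 \cdot 100}{2 \cdot 100}\right)^{2} = \left(\frac{1 + 200}{200}\right)^{2} = \left(\frac{1}{200} \cdot 201\right)^{2} = \left(\frac{201}{200}\right)^{2} = \frac{40401}{40000}$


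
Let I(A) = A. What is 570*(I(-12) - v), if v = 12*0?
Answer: -6840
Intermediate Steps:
v = 0
570*(I(-12) - v) = 570*(-12 - 1*0) = 570*(-12 + 0) = 570*(-12) = -6840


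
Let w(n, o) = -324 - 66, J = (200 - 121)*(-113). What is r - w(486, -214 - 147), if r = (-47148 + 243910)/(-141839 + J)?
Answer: 29300989/75383 ≈ 388.69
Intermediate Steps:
J = -8927 (J = 79*(-113) = -8927)
w(n, o) = -390
r = -98381/75383 (r = (-47148 + 243910)/(-141839 - 8927) = 196762/(-150766) = 196762*(-1/150766) = -98381/75383 ≈ -1.3051)
r - w(486, -214 - 147) = -98381/75383 - 1*(-390) = -98381/75383 + 390 = 29300989/75383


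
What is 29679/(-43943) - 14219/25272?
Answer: -1374873205/1110527496 ≈ -1.2380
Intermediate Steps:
29679/(-43943) - 14219/25272 = 29679*(-1/43943) - 14219*1/25272 = -29679/43943 - 14219/25272 = -1374873205/1110527496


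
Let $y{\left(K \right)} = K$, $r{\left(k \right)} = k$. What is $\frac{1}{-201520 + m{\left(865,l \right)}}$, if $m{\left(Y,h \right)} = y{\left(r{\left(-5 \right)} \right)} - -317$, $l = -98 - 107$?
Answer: $- \frac{1}{201208} \approx -4.97 \cdot 10^{-6}$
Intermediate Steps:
$l = -205$ ($l = -98 - 107 = -205$)
$m{\left(Y,h \right)} = 312$ ($m{\left(Y,h \right)} = -5 - -317 = -5 + 317 = 312$)
$\frac{1}{-201520 + m{\left(865,l \right)}} = \frac{1}{-201520 + 312} = \frac{1}{-201208} = - \frac{1}{201208}$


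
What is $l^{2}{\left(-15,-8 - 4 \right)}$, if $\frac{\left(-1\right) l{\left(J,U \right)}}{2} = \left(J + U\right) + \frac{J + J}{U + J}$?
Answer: $\frac{217156}{81} \approx 2680.9$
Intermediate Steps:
$l{\left(J,U \right)} = - 2 J - 2 U - \frac{4 J}{J + U}$ ($l{\left(J,U \right)} = - 2 \left(\left(J + U\right) + \frac{J + J}{U + J}\right) = - 2 \left(\left(J + U\right) + \frac{2 J}{J + U}\right) = - 2 \left(J + U + \frac{2 J}{J + U}\right) = - 2 J - 2 U - \frac{4 J}{J + U}$)
$l^{2}{\left(-15,-8 - 4 \right)} = \left(\frac{2 \left(- \left(-15\right)^{2} - \left(-8 - 4\right)^{2} - -30 - - 30 \left(-8 - 4\right)\right)}{-15 - 12}\right)^{2} = \left(\frac{2 \left(\left(-1\right) 225 - \left(-8 - 4\right)^{2} + 30 - - 30 \left(-8 - 4\right)\right)}{-15 - 12}\right)^{2} = \left(\frac{2 \left(-225 - \left(-12\right)^{2} + 30 - \left(-30\right) \left(-12\right)\right)}{-15 - 12}\right)^{2} = \left(\frac{2 \left(-225 - 144 + 30 - 360\right)}{-27}\right)^{2} = \left(2 \left(- \frac{1}{27}\right) \left(-225 - 144 + 30 - 360\right)\right)^{2} = \left(2 \left(- \frac{1}{27}\right) \left(-699\right)\right)^{2} = \left(\frac{466}{9}\right)^{2} = \frac{217156}{81}$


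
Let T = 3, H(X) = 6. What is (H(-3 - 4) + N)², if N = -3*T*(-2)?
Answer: 576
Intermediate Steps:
N = 18 (N = -3*3*(-2) = -9*(-2) = 18)
(H(-3 - 4) + N)² = (6 + 18)² = 24² = 576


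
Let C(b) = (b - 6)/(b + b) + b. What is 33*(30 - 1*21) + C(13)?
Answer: 8067/26 ≈ 310.27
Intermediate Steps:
C(b) = b + (-6 + b)/(2*b) (C(b) = (-6 + b)/((2*b)) + b = (-6 + b)*(1/(2*b)) + b = (-6 + b)/(2*b) + b = b + (-6 + b)/(2*b))
33*(30 - 1*21) + C(13) = 33*(30 - 1*21) + (½ + 13 - 3/13) = 33*(30 - 21) + (½ + 13 - 3*1/13) = 33*9 + (½ + 13 - 3/13) = 297 + 345/26 = 8067/26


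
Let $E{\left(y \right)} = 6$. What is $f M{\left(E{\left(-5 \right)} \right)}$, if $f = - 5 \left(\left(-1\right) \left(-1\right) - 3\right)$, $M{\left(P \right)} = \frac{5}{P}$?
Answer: $\frac{25}{3} \approx 8.3333$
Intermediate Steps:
$f = 10$ ($f = - 5 \left(1 - 3\right) = \left(-5\right) \left(-2\right) = 10$)
$f M{\left(E{\left(-5 \right)} \right)} = 10 \cdot \frac{5}{6} = \frac{25}{3}$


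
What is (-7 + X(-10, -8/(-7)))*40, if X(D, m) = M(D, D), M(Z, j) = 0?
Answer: -280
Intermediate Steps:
X(D, m) = 0
(-7 + X(-10, -8/(-7)))*40 = (-7 + 0)*40 = -7*40 = -280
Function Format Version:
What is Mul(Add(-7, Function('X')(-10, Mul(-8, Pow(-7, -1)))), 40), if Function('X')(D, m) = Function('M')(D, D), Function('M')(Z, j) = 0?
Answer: -280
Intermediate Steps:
Function('X')(D, m) = 0
Mul(Add(-7, Function('X')(-10, Mul(-8, Pow(-7, -1)))), 40) = Mul(Add(-7, 0), 40) = Mul(-7, 40) = -280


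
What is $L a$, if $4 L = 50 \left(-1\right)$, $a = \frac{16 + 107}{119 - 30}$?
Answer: $- \frac{3075}{178} \approx -17.275$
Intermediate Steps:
$a = \frac{123}{89} \approx 1.382$
$L = - \frac{25}{2}$ ($L = \frac{50 \left(-1\right)}{4} = \frac{1}{4} \left(-50\right) = - \frac{25}{2} \approx -12.5$)
$L a = \left(- \frac{25}{2}\right) \frac{123}{89} = - \frac{3075}{178}$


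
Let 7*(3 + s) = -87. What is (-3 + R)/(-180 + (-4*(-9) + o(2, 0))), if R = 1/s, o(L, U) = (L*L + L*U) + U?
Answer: 331/15120 ≈ 0.021892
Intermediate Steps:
s = -108/7 (s = -3 + (⅐)*(-87) = -3 - 87/7 = -108/7 ≈ -15.429)
o(L, U) = U + L² + L*U (o(L, U) = (L² + L*U) + U = U + L² + L*U)
R = -7/108 (R = 1/(-108/7) = -7/108 ≈ -0.064815)
(-3 + R)/(-180 + (-4*(-9) + o(2, 0))) = (-3 - 7/108)/(-180 + (-4*(-9) + (0 + 2² + 2*0))) = -331/(108*(-180 + (36 + (0 + 4 + 0)))) = -331/(108*(-180 + (36 + 4))) = -331/(108*(-180 + 40)) = -331/108/(-140) = -331/108*(-1/140) = 331/15120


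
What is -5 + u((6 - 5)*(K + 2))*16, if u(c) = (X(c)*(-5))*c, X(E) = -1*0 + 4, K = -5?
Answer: 955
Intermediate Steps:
X(E) = 4 (X(E) = 0 + 4 = 4)
u(c) = -20*c (u(c) = (4*(-5))*c = -20*c)
-5 + u((6 - 5)*(K + 2))*16 = -5 - 20*(6 - 5)*(-5 + 2)*16 = -5 - 20*(-3)*16 = -5 + 60*16 = -5 + 960 = 955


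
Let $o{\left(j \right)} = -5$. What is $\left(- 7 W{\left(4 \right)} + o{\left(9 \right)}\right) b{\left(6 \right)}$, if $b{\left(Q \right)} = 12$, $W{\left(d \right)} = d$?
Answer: $-396$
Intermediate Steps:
$\left(- 7 W{\left(4 \right)} + o{\left(9 \right)}\right) b{\left(6 \right)} = \left(\left(-7\right) 4 - 5\right) 12 = \left(-28 - 5\right) 12 = \left(-33\right) 12 = -396$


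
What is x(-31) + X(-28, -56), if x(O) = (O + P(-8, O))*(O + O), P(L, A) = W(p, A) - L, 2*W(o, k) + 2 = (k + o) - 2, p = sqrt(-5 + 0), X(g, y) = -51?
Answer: 2460 - 31*I*sqrt(5) ≈ 2460.0 - 69.318*I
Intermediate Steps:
p = I*sqrt(5) (p = sqrt(-5) = I*sqrt(5) ≈ 2.2361*I)
W(o, k) = -2 + k/2 + o/2 (W(o, k) = -1 + ((k + o) - 2)/2 = -1 + (-2 + k + o)/2 = -1 + (-1 + k/2 + o/2) = -2 + k/2 + o/2)
P(L, A) = -2 + A/2 - L + I*sqrt(5)/2 (P(L, A) = (-2 + A/2 + (I*sqrt(5))/2) - L = (-2 + A/2 + I*sqrt(5)/2) - L = -2 + A/2 - L + I*sqrt(5)/2)
x(O) = 2*O*(6 + 3*O/2 + I*sqrt(5)/2) (x(O) = (O + (-2 + O/2 - 1*(-8) + I*sqrt(5)/2))*(O + O) = (O + (-2 + O/2 + 8 + I*sqrt(5)/2))*(2*O) = (O + (6 + O/2 + I*sqrt(5)/2))*(2*O) = (6 + 3*O/2 + I*sqrt(5)/2)*(2*O) = 2*O*(6 + 3*O/2 + I*sqrt(5)/2))
x(-31) + X(-28, -56) = -31*(12 + 3*(-31) + I*sqrt(5)) - 51 = -31*(12 - 93 + I*sqrt(5)) - 51 = -31*(-81 + I*sqrt(5)) - 51 = (2511 - 31*I*sqrt(5)) - 51 = 2460 - 31*I*sqrt(5)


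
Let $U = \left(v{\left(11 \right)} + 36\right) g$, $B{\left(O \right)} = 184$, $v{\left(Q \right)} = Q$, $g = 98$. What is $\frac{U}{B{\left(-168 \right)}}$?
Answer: $\frac{2303}{92} \approx 25.033$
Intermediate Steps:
$U = 4606$ ($U = \left(11 + 36\right) 98 = 47 \cdot 98 = 4606$)
$\frac{U}{B{\left(-168 \right)}} = \frac{4606}{184} = 4606 \cdot \frac{1}{184} = \frac{2303}{92}$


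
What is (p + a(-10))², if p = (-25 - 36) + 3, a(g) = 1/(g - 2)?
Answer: 485809/144 ≈ 3373.7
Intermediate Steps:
a(g) = 1/(-2 + g)
p = -58 (p = -61 + 3 = -58)
(p + a(-10))² = (-58 + 1/(-2 - 10))² = (-58 + 1/(-12))² = (-58 - 1/12)² = (-697/12)² = 485809/144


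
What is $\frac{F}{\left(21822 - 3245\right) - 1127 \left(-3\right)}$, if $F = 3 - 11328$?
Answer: $- \frac{11325}{21958} \approx -0.51576$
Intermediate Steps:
$F = -11325$ ($F = 3 - 11328 = -11325$)
$\frac{F}{\left(21822 - 3245\right) - 1127 \left(-3\right)} = - \frac{11325}{\left(21822 - 3245\right) - 1127 \left(-3\right)} = - \frac{11325}{18577 - -3381} = - \frac{11325}{18577 + 3381} = - \frac{11325}{21958}$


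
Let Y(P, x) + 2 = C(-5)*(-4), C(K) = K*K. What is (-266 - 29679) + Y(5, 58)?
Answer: -30047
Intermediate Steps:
C(K) = K**2
Y(P, x) = -102 (Y(P, x) = -2 + (-5)**2*(-4) = -2 + 25*(-4) = -2 - 100 = -102)
(-266 - 29679) + Y(5, 58) = (-266 - 29679) - 102 = -29945 - 102 = -30047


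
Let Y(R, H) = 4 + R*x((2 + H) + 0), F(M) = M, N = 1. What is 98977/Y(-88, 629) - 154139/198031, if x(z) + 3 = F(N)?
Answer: 19572769267/35645580 ≈ 549.09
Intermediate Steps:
x(z) = -2 (x(z) = -3 + 1 = -2)
Y(R, H) = 4 - 2*R (Y(R, H) = 4 + R*(-2) = 4 - 2*R)
98977/Y(-88, 629) - 154139/198031 = 98977/(4 - 2*(-88)) - 154139/198031 = 98977/(4 + 176) - 154139*1/198031 = 98977/180 - 154139/198031 = 19572769267/35645580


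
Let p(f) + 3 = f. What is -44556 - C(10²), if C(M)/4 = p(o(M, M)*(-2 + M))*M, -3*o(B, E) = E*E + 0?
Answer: 391869932/3 ≈ 1.3062e+8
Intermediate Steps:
o(B, E) = -E²/3 (o(B, E) = -(E*E + 0)/3 = -(E² + 0)/3 = -E²/3)
p(f) = -3 + f
C(M) = 4*M*(-3 - M²*(-2 + M)/3) (C(M) = 4*((-3 + (-M²/3)*(-2 + M))*M) = 4*((-3 - M²*(-2 + M)/3)*M) = 4*(M*(-3 - M²*(-2 + M)/3)) = 4*M*(-3 - M²*(-2 + M)/3))
-44556 - C(10²) = -44556 - 4*10²*(-9 + (10²)²*(2 - 1*10²))/3 = -44556 - 4*100*(-9 + 100²*(2 - 1*100))/3 = -44556 - 4*100*(-9 + 10000*(2 - 100))/3 = -44556 - 4*100*(-9 + 10000*(-98))/3 = -44556 - 4*100*(-9 - 980000)/3 = -44556 - 4*100*(-980009)/3 = -44556 - 1*(-392003600/3) = -44556 + 392003600/3 = 391869932/3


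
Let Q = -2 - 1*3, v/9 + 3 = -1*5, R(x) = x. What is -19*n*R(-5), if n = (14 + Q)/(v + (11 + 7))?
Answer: -95/6 ≈ -15.833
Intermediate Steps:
v = -72 (v = -27 + 9*(-1*5) = -27 + 9*(-5) = -27 - 45 = -72)
Q = -5 (Q = -2 - 3 = -5)
n = -1/6 (n = (14 - 5)/(-72 + (11 + 7)) = 9/(-72 + 18) = 9/(-54) = 9*(-1/54) = -1/6 ≈ -0.16667)
-19*n*R(-5) = -19*(-1/6)*(-5) = -(-19)*(-5)/6 = -1*95/6 = -95/6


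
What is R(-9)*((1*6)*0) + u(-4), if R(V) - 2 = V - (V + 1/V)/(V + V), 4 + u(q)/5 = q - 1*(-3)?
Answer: -25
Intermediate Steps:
u(q) = -5 + 5*q (u(q) = -20 + 5*(q - 1*(-3)) = -20 + 5*(q + 3) = -20 + 5*(3 + q) = -20 + (15 + 5*q) = -5 + 5*q)
R(V) = 2 + V - (V + 1/V)/(2*V) (R(V) = 2 + (V - (V + 1/V)/(V + V)) = 2 + (V - (V + 1/V)/(2*V)) = 2 + V - (V + 1/V)/(2*V))
R(-9)*((1*6)*0) + u(-4) = (3/2 - 9 - ½/(-9)²)*((1*6)*0) + (-5 + 5*(-4)) = (3/2 - 9 - ½*1/81)*(6*0) + (-5 - 20) = (3/2 - 9 - 1/162)*0 - 25 = -608/81*0 - 25 = 0 - 25 = -25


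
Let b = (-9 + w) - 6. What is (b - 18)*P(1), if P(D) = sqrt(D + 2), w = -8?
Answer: -41*sqrt(3) ≈ -71.014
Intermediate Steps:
P(D) = sqrt(2 + D)
b = -23 (b = (-9 - 8) - 6 = -17 - 6 = -23)
(b - 18)*P(1) = (-23 - 18)*sqrt(2 + 1) = -41*sqrt(3)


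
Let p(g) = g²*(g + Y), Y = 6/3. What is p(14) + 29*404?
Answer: 14852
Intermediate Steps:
Y = 2 (Y = 6*(⅓) = 2)
p(g) = g²*(2 + g) (p(g) = g²*(g + 2) = g²*(2 + g))
p(14) + 29*404 = 14²*(2 + 14) + 29*404 = 196*16 + 11716 = 3136 + 11716 = 14852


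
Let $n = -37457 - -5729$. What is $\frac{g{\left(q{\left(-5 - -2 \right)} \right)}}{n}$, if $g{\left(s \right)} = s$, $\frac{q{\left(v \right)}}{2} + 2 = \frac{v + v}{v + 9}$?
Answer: $\frac{1}{5288} \approx 0.00018911$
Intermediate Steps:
$q{\left(v \right)} = -4 + \frac{4 v}{9 + v}$ ($q{\left(v \right)} = -4 + 2 \frac{v + v}{v + 9} = -4 + 2 \frac{2 v}{9 + v} = -4 + \frac{4 v}{9 + v}$)
$n = -31728$ ($n = -37457 + \left(-11166 + 16895\right) = -37457 + 5729 = -31728$)
$\frac{g{\left(q{\left(-5 - -2 \right)} \right)}}{n} = \frac{\left(-36\right) \frac{1}{9 - 3}}{-31728} = - \frac{36}{9 + \left(-5 + 2\right)} \left(- \frac{1}{31728}\right) = - \frac{36}{9 - 3} \left(- \frac{1}{31728}\right) = - \frac{36}{6} \left(- \frac{1}{31728}\right) = \left(-36\right) \frac{1}{6} \left(- \frac{1}{31728}\right) = \left(-6\right) \left(- \frac{1}{31728}\right) = \frac{1}{5288}$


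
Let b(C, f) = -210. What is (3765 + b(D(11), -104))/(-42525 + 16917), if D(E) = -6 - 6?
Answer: -1185/8536 ≈ -0.13882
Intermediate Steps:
D(E) = -12
(3765 + b(D(11), -104))/(-42525 + 16917) = (3765 - 210)/(-42525 + 16917) = 3555/(-25608) = 3555*(-1/25608) = -1185/8536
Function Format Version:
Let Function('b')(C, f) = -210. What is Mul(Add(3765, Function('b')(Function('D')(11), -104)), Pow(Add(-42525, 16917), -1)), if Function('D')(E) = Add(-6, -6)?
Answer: Rational(-1185, 8536) ≈ -0.13882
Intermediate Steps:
Function('D')(E) = -12
Mul(Add(3765, Function('b')(Function('D')(11), -104)), Pow(Add(-42525, 16917), -1)) = Mul(Add(3765, -210), Pow(Add(-42525, 16917), -1)) = Mul(3555, Pow(-25608, -1)) = Mul(3555, Rational(-1, 25608)) = Rational(-1185, 8536)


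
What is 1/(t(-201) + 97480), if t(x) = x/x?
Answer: 1/97481 ≈ 1.0258e-5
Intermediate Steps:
t(x) = 1
1/(t(-201) + 97480) = 1/(1 + 97480) = 1/97481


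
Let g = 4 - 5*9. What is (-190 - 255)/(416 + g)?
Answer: -89/75 ≈ -1.1867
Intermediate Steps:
g = -41 (g = 4 - 45 = -41)
(-190 - 255)/(416 + g) = (-190 - 255)/(416 - 41) = -445/375 = -445*1/375 = -89/75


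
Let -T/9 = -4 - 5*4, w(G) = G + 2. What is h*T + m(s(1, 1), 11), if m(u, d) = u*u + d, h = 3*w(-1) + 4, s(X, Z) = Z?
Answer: 1524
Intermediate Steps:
w(G) = 2 + G
h = 7 (h = 3*(2 - 1) + 4 = 3*1 + 4 = 3 + 4 = 7)
m(u, d) = d + u**2 (m(u, d) = u**2 + d = d + u**2)
T = 216 (T = -9*(-4 - 5*4) = -9*(-4 - 20) = -9*(-24) = 216)
h*T + m(s(1, 1), 11) = 7*216 + (11 + 1**2) = 1512 + (11 + 1) = 1512 + 12 = 1524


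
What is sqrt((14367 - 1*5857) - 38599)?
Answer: I*sqrt(30089) ≈ 173.46*I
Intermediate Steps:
sqrt((14367 - 1*5857) - 38599) = sqrt((14367 - 5857) - 38599) = sqrt(8510 - 38599) = sqrt(-30089) = I*sqrt(30089)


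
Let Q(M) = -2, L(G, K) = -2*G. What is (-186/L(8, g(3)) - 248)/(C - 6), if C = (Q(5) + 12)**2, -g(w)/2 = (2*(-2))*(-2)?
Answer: -1891/752 ≈ -2.5146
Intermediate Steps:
g(w) = -16 (g(w) = -2*2*(-2)*(-2) = -(-8)*(-2) = -2*8 = -16)
C = 100 (C = (-2 + 12)**2 = 10**2 = 100)
(-186/L(8, g(3)) - 248)/(C - 6) = (-186/((-2*8)) - 248)/(100 - 6) = (-186/(-16) - 248)/94 = (-186*(-1/16) - 248)*(1/94) = (93/8 - 248)*(1/94) = -1891/8*1/94 = -1891/752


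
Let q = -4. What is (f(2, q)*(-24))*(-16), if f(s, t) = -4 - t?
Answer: 0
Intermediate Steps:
(f(2, q)*(-24))*(-16) = ((-4 - 1*(-4))*(-24))*(-16) = ((-4 + 4)*(-24))*(-16) = (0*(-24))*(-16) = 0*(-16) = 0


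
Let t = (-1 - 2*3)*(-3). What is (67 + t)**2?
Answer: 7744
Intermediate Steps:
t = 21 (t = (-1 - 6)*(-3) = -7*(-3) = 21)
(67 + t)**2 = (67 + 21)**2 = 88**2 = 7744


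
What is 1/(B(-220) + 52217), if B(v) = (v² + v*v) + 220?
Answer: 1/149237 ≈ 6.7007e-6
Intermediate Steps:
B(v) = 220 + 2*v² (B(v) = (v² + v²) + 220 = 2*v² + 220 = 220 + 2*v²)
1/(B(-220) + 52217) = 1/((220 + 2*(-220)²) + 52217) = 1/((220 + 2*48400) + 52217) = 1/((220 + 96800) + 52217) = 1/(97020 + 52217) = 1/149237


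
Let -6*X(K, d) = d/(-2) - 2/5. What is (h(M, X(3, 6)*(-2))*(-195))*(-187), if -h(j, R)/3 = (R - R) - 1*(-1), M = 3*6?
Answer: -109395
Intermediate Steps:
M = 18
X(K, d) = 1/15 + d/12 (X(K, d) = -(d/(-2) - 2/5)/6 = -(d*(-½) - 2*⅕)/6 = -(-d/2 - ⅖)/6 = -(-⅖ - d/2)/6 = 1/15 + d/12)
h(j, R) = -3 (h(j, R) = -3*((R - R) - 1*(-1)) = -3*(0 + 1) = -3*1 = -3)
(h(M, X(3, 6)*(-2))*(-195))*(-187) = -3*(-195)*(-187) = 585*(-187) = -109395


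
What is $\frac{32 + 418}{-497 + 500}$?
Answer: $150$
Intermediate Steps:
$\frac{32 + 418}{-497 + 500} = \frac{450}{3} = 450 \cdot \frac{1}{3} = 150$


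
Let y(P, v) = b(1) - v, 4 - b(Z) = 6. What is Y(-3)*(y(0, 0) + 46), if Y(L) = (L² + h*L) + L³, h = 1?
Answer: -924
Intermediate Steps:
b(Z) = -2 (b(Z) = 4 - 1*6 = 4 - 6 = -2)
y(P, v) = -2 - v
Y(L) = L + L² + L³ (Y(L) = (L² + 1*L) + L³ = (L² + L) + L³ = (L + L²) + L³ = L + L² + L³)
Y(-3)*(y(0, 0) + 46) = (-3*(1 - 3 + (-3)²))*((-2 - 1*0) + 46) = (-3*(1 - 3 + 9))*((-2 + 0) + 46) = (-3*7)*(-2 + 46) = -21*44 = -924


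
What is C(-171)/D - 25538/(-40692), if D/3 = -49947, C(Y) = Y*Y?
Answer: 146486927/338740554 ≈ 0.43245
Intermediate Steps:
C(Y) = Y²
D = -149841 (D = 3*(-49947) = -149841)
C(-171)/D - 25538/(-40692) = (-171)²/(-149841) - 25538/(-40692) = 29241*(-1/149841) - 25538*(-1/40692) = -3249/16649 + 12769/20346 = 146486927/338740554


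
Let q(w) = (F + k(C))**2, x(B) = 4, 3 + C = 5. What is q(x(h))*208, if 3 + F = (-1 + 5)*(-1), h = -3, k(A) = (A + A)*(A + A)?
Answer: 16848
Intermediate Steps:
C = 2 (C = -3 + 5 = 2)
k(A) = 4*A**2 (k(A) = (2*A)*(2*A) = 4*A**2)
F = -7 (F = -3 + (-1 + 5)*(-1) = -3 + 4*(-1) = -3 - 4 = -7)
q(w) = 81 (q(w) = (-7 + 4*2**2)**2 = (-7 + 4*4)**2 = (-7 + 16)**2 = 9**2 = 81)
q(x(h))*208 = 81*208 = 16848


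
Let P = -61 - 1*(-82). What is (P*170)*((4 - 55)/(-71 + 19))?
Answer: 91035/26 ≈ 3501.3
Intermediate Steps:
P = 21 (P = -61 + 82 = 21)
(P*170)*((4 - 55)/(-71 + 19)) = (21*170)*((4 - 55)/(-71 + 19)) = 3570*(-51/(-52)) = 3570*(-51*(-1/52)) = 3570*(51/52) = 91035/26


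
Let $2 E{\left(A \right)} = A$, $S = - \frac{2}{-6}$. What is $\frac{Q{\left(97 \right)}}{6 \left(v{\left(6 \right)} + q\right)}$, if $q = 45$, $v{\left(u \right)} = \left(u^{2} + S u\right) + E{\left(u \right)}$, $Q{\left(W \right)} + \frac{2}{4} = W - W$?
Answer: $- \frac{1}{1032} \approx -0.00096899$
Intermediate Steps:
$Q{\left(W \right)} = - \frac{1}{2}$ ($Q{\left(W \right)} = - \frac{1}{2} + \left(W - W\right) = - \frac{1}{2} + 0 = - \frac{1}{2}$)
$S = \frac{1}{3}$ ($S = \left(-2\right) \left(- \frac{1}{6}\right) = \frac{1}{3} \approx 0.33333$)
$E{\left(A \right)} = \frac{A}{2}$
$v{\left(u \right)} = u^{2} + \frac{5 u}{6}$ ($v{\left(u \right)} = \left(u^{2} + \frac{u}{3}\right) + \frac{u}{2} = u^{2} + \frac{5 u}{6}$)
$\frac{Q{\left(97 \right)}}{6 \left(v{\left(6 \right)} + q\right)} = - \frac{1}{2 \cdot 6 \left(\frac{1}{6} \cdot 6 \left(5 + 6 \cdot 6\right) + 45\right)} = - \frac{1}{2 \cdot 6 \left(\frac{1}{6} \cdot 6 \left(5 + 36\right) + 45\right)} = - \frac{1}{2 \cdot 6 \left(\frac{1}{6} \cdot 6 \cdot 41 + 45\right)} = - \frac{1}{2 \cdot 6 \left(41 + 45\right)} = - \frac{1}{2 \cdot 6 \cdot 86} = - \frac{1}{2 \cdot 516} = \left(- \frac{1}{2}\right) \frac{1}{516} = - \frac{1}{1032}$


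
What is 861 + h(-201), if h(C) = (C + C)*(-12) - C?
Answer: 5886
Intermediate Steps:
h(C) = -25*C (h(C) = (2*C)*(-12) - C = -24*C - C = -25*C)
861 + h(-201) = 861 - 25*(-201) = 861 + 5025 = 5886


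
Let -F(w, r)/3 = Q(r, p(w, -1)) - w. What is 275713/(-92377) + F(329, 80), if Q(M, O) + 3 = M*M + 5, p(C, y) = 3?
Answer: -1683292276/92377 ≈ -18222.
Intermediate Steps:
Q(M, O) = 2 + M**2 (Q(M, O) = -3 + (M*M + 5) = -3 + (M**2 + 5) = -3 + (5 + M**2) = 2 + M**2)
F(w, r) = -6 - 3*r**2 + 3*w (F(w, r) = -3*((2 + r**2) - w) = -3*(2 + r**2 - w) = -6 - 3*r**2 + 3*w)
275713/(-92377) + F(329, 80) = 275713/(-92377) + (-6 - 3*80**2 + 3*329) = 275713*(-1/92377) + (-6 - 3*6400 + 987) = -275713/92377 + (-6 - 19200 + 987) = -275713/92377 - 18219 = -1683292276/92377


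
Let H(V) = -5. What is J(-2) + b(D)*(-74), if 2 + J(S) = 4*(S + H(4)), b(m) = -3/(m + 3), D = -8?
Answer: -372/5 ≈ -74.400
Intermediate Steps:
b(m) = -3/(3 + m)
J(S) = -22 + 4*S (J(S) = -2 + 4*(S - 5) = -2 + 4*(-5 + S) = -2 + (-20 + 4*S) = -22 + 4*S)
J(-2) + b(D)*(-74) = (-22 + 4*(-2)) - 3/(3 - 8)*(-74) = (-22 - 8) - 3/(-5)*(-74) = -30 - 3*(-⅕)*(-74) = -30 + (⅗)*(-74) = -30 - 222/5 = -372/5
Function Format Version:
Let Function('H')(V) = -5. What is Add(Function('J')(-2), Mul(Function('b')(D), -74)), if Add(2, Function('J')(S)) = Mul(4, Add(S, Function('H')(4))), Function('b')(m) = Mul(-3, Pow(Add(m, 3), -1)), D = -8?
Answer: Rational(-372, 5) ≈ -74.400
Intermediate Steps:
Function('b')(m) = Mul(-3, Pow(Add(3, m), -1))
Function('J')(S) = Add(-22, Mul(4, S)) (Function('J')(S) = Add(-2, Mul(4, Add(S, -5))) = Add(-2, Mul(4, Add(-5, S))) = Add(-2, Add(-20, Mul(4, S))) = Add(-22, Mul(4, S)))
Add(Function('J')(-2), Mul(Function('b')(D), -74)) = Add(Add(-22, Mul(4, -2)), Mul(Mul(-3, Pow(Add(3, -8), -1)), -74)) = Add(Add(-22, -8), Mul(Mul(-3, Pow(-5, -1)), -74)) = Add(-30, Mul(Mul(-3, Rational(-1, 5)), -74)) = Add(-30, Mul(Rational(3, 5), -74)) = Add(-30, Rational(-222, 5)) = Rational(-372, 5)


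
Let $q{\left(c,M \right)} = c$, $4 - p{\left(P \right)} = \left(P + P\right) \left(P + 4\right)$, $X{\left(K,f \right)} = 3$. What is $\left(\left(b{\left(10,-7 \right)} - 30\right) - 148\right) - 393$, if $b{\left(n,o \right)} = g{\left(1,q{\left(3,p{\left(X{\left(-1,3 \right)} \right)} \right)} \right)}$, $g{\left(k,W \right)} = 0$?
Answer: $-571$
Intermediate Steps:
$p{\left(P \right)} = 4 - 2 P \left(4 + P\right)$ ($p{\left(P \right)} = 4 - \left(P + P\right) \left(P + 4\right) = 4 - 2 P \left(4 + P\right)$)
$b{\left(n,o \right)} = 0$
$\left(\left(b{\left(10,-7 \right)} - 30\right) - 148\right) - 393 = \left(\left(0 - 30\right) - 148\right) - 393 = \left(-30 - 148\right) - 393 = -178 - 393 = -571$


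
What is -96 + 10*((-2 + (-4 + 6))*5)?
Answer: -96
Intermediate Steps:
-96 + 10*((-2 + (-4 + 6))*5) = -96 + 10*((-2 + 2)*5) = -96 + 10*(0*5) = -96 + 10*0 = -96 + 0 = -96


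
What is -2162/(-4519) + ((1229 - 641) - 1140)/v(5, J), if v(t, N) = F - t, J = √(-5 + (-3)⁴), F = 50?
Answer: -799066/67785 ≈ -11.788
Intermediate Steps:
J = 2*√19 (J = √(-5 + 81) = √76 = 2*√19 ≈ 8.7178)
v(t, N) = 50 - t
-2162/(-4519) + ((1229 - 641) - 1140)/v(5, J) = -2162/(-4519) + ((1229 - 641) - 1140)/(50 - 1*5) = -2162*(-1/4519) + (588 - 1140)/(50 - 5) = 2162/4519 - 552/45 = 2162/4519 - 552*1/45 = 2162/4519 - 184/15 = -799066/67785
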